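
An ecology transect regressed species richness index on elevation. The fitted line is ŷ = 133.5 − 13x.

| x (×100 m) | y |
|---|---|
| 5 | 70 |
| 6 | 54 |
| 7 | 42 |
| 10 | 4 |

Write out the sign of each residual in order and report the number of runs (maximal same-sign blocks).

x=5: ŷ = 133.5 − 13·5 = 68.5; e = 70 − 68.5 = 1.5
x=6: ŷ = 133.5 − 13·6 = 55.5; e = 54 − 55.5 = -1.5
x=7: ŷ = 133.5 − 13·7 = 42.5; e = 42 − 42.5 = -0.5
x=10: ŷ = 133.5 − 13·10 = 3.5; e = 4 − 3.5 = 0.5
Signs: + − − +
Runs: +×1, −×2, +×1 → 3

3 runs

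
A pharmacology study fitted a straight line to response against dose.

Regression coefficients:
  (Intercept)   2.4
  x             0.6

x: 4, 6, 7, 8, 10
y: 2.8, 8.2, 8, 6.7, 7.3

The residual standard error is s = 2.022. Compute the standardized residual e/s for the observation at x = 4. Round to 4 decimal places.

-0.9891

ŷ = 2.4 + 0.6·4 = 4.8
e = 2.8 − 4.8 = -2
e/s = -2 / 2.022 = -0.9891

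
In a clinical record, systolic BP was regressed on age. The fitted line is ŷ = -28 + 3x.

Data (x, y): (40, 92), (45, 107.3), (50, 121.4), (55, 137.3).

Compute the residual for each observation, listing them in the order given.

0, 0.3, -0.6, 0.3

x=40: ŷ = -28 + 3·40 = 92; e = 92 − 92 = 0
x=45: ŷ = -28 + 3·45 = 107; e = 107.3 − 107 = 0.3
x=50: ŷ = -28 + 3·50 = 122; e = 121.4 − 122 = -0.6
x=55: ŷ = -28 + 3·55 = 137; e = 137.3 − 137 = 0.3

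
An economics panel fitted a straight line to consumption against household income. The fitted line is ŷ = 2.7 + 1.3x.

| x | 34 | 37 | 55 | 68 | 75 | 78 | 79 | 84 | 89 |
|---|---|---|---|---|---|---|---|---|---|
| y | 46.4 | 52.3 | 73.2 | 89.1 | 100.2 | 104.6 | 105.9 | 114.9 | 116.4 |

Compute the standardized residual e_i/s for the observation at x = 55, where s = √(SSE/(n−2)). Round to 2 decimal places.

x=34: ŷ = 2.7 + 1.3·34 = 46.9; e = 46.4 − 46.9 = -0.5
x=37: ŷ = 2.7 + 1.3·37 = 50.8; e = 52.3 − 50.8 = 1.5
x=55: ŷ = 2.7 + 1.3·55 = 74.2; e = 73.2 − 74.2 = -1
x=68: ŷ = 2.7 + 1.3·68 = 91.1; e = 89.1 − 91.1 = -2
x=75: ŷ = 2.7 + 1.3·75 = 100.2; e = 100.2 − 100.2 = 0
x=78: ŷ = 2.7 + 1.3·78 = 104.1; e = 104.6 − 104.1 = 0.5
x=79: ŷ = 2.7 + 1.3·79 = 105.4; e = 105.9 − 105.4 = 0.5
x=84: ŷ = 2.7 + 1.3·84 = 111.9; e = 114.9 − 111.9 = 3
x=89: ŷ = 2.7 + 1.3·89 = 118.4; e = 116.4 − 118.4 = -2
SSE = 0.25 + 2.25 + 1 + 4 + 0 + 0.25 + 0.25 + 9 + 4 = 21
s = √(21/7) = 1.73205
e/s = -1 / 1.73205 = -0.58

-0.58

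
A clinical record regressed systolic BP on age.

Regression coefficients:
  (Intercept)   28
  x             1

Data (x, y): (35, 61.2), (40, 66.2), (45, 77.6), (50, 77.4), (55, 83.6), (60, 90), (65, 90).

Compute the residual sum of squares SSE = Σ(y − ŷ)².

SSE = 41.36

x=35: ŷ = 28 + 35 = 63; r = 61.2 − 63 = -1.8
x=40: ŷ = 28 + 40 = 68; r = 66.2 − 68 = -1.8
x=45: ŷ = 28 + 45 = 73; r = 77.6 − 73 = 4.6
x=50: ŷ = 28 + 50 = 78; r = 77.4 − 78 = -0.6
x=55: ŷ = 28 + 55 = 83; r = 83.6 − 83 = 0.6
x=60: ŷ = 28 + 60 = 88; r = 90 − 88 = 2
x=65: ŷ = 28 + 65 = 93; r = 90 − 93 = -3
SSE = 3.24 + 3.24 + 21.16 + 0.36 + 0.36 + 4 + 9 = 41.36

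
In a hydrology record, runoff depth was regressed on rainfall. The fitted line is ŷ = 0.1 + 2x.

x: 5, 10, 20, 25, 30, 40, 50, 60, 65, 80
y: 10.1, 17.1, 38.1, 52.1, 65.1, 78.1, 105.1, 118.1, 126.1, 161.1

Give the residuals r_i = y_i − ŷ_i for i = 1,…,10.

0, -3, -2, 2, 5, -2, 5, -2, -4, 1

x=5: ŷ = 0.1 + 2·5 = 10.1; r = 10.1 − 10.1 = 0
x=10: ŷ = 0.1 + 2·10 = 20.1; r = 17.1 − 20.1 = -3
x=20: ŷ = 0.1 + 2·20 = 40.1; r = 38.1 − 40.1 = -2
x=25: ŷ = 0.1 + 2·25 = 50.1; r = 52.1 − 50.1 = 2
x=30: ŷ = 0.1 + 2·30 = 60.1; r = 65.1 − 60.1 = 5
x=40: ŷ = 0.1 + 2·40 = 80.1; r = 78.1 − 80.1 = -2
x=50: ŷ = 0.1 + 2·50 = 100.1; r = 105.1 − 100.1 = 5
x=60: ŷ = 0.1 + 2·60 = 120.1; r = 118.1 − 120.1 = -2
x=65: ŷ = 0.1 + 2·65 = 130.1; r = 126.1 − 130.1 = -4
x=80: ŷ = 0.1 + 2·80 = 160.1; r = 161.1 − 160.1 = 1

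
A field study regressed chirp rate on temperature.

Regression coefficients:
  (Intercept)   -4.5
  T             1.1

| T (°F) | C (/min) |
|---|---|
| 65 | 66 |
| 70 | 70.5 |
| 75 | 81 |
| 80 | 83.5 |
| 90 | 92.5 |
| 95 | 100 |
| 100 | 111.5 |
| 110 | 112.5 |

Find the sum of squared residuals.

SSE = 70

T=65: Ĉ = -4.5 + 1.1·65 = 67; e = 66 − 67 = -1
T=70: Ĉ = -4.5 + 1.1·70 = 72.5; e = 70.5 − 72.5 = -2
T=75: Ĉ = -4.5 + 1.1·75 = 78; e = 81 − 78 = 3
T=80: Ĉ = -4.5 + 1.1·80 = 83.5; e = 83.5 − 83.5 = 0
T=90: Ĉ = -4.5 + 1.1·90 = 94.5; e = 92.5 − 94.5 = -2
T=95: Ĉ = -4.5 + 1.1·95 = 100; e = 100 − 100 = 0
T=100: Ĉ = -4.5 + 1.1·100 = 105.5; e = 111.5 − 105.5 = 6
T=110: Ĉ = -4.5 + 1.1·110 = 116.5; e = 112.5 − 116.5 = -4
SSE = 1 + 4 + 9 + 0 + 4 + 0 + 36 + 16 = 70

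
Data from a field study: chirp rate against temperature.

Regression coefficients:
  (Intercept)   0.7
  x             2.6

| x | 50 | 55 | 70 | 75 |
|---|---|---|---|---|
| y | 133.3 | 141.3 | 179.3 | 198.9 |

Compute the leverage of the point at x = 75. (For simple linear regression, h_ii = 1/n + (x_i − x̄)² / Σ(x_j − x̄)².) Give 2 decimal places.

x̄ = (50 + 55 + 70 + 75)/4 = 62.5
Σ(x − x̄)² = 156.25 + 56.25 + 56.25 + 156.25 = 425
h = 1/4 + (12.5)²/425 = 0.25 + 0.367647 = 0.62

h = 0.62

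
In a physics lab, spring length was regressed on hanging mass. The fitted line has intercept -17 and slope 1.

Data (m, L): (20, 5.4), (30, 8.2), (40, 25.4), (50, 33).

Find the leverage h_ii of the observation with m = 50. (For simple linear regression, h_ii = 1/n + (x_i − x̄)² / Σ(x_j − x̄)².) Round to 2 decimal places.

h = 0.70

m̄ = (20 + 30 + 40 + 50)/4 = 35
Σ(m − m̄)² = 225 + 25 + 25 + 225 = 500
h = 1/4 + (15)²/500 = 0.25 + 0.45 = 0.70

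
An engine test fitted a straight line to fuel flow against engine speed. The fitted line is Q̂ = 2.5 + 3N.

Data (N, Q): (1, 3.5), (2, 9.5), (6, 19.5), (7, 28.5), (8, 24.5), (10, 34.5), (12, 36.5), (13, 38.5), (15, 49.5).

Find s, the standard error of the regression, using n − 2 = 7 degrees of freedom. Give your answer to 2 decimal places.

N=1: Q̂ = 2.5 + 3·1 = 5.5; e = 3.5 − 5.5 = -2
N=2: Q̂ = 2.5 + 3·2 = 8.5; e = 9.5 − 8.5 = 1
N=6: Q̂ = 2.5 + 3·6 = 20.5; e = 19.5 − 20.5 = -1
N=7: Q̂ = 2.5 + 3·7 = 23.5; e = 28.5 − 23.5 = 5
N=8: Q̂ = 2.5 + 3·8 = 26.5; e = 24.5 − 26.5 = -2
N=10: Q̂ = 2.5 + 3·10 = 32.5; e = 34.5 − 32.5 = 2
N=12: Q̂ = 2.5 + 3·12 = 38.5; e = 36.5 − 38.5 = -2
N=13: Q̂ = 2.5 + 3·13 = 41.5; e = 38.5 − 41.5 = -3
N=15: Q̂ = 2.5 + 3·15 = 47.5; e = 49.5 − 47.5 = 2
SSE = 4 + 1 + 1 + 25 + 4 + 4 + 4 + 9 + 4 = 56
s = √(56/7) = √8 ≈ 2.83

s = 2.83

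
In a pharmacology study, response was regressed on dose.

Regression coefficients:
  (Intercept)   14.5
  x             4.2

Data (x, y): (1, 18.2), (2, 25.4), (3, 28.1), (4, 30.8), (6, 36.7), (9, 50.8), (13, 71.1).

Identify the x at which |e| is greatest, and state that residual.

x=1: ŷ = 14.5 + 4.2·1 = 18.7; e = 18.2 − 18.7 = -0.5
x=2: ŷ = 14.5 + 4.2·2 = 22.9; e = 25.4 − 22.9 = 2.5
x=3: ŷ = 14.5 + 4.2·3 = 27.1; e = 28.1 − 27.1 = 1
x=4: ŷ = 14.5 + 4.2·4 = 31.3; e = 30.8 − 31.3 = -0.5
x=6: ŷ = 14.5 + 4.2·6 = 39.7; e = 36.7 − 39.7 = -3
x=9: ŷ = 14.5 + 4.2·9 = 52.3; e = 50.8 − 52.3 = -1.5
x=13: ŷ = 14.5 + 4.2·13 = 69.1; e = 71.1 − 69.1 = 2
Largest |e| is 3 at x = 6, residual -3.

x = 6, e = -3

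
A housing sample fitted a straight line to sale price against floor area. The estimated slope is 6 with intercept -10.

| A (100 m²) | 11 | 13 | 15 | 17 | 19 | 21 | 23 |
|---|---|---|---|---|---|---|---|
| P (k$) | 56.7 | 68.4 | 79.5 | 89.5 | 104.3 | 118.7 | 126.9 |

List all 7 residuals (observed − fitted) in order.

0.7, 0.4, -0.5, -2.5, 0.3, 2.7, -1.1

A=11: ŷ = -10 + 6·11 = 56; r = 56.7 − 56 = 0.7
A=13: ŷ = -10 + 6·13 = 68; r = 68.4 − 68 = 0.4
A=15: ŷ = -10 + 6·15 = 80; r = 79.5 − 80 = -0.5
A=17: ŷ = -10 + 6·17 = 92; r = 89.5 − 92 = -2.5
A=19: ŷ = -10 + 6·19 = 104; r = 104.3 − 104 = 0.3
A=21: ŷ = -10 + 6·21 = 116; r = 118.7 − 116 = 2.7
A=23: ŷ = -10 + 6·23 = 128; r = 126.9 − 128 = -1.1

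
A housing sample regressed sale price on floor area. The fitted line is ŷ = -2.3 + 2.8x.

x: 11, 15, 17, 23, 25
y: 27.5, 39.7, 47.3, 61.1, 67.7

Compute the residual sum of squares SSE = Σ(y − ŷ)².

x=11: ŷ = -2.3 + 2.8·11 = 28.5; e = 27.5 − 28.5 = -1
x=15: ŷ = -2.3 + 2.8·15 = 39.7; e = 39.7 − 39.7 = 0
x=17: ŷ = -2.3 + 2.8·17 = 45.3; e = 47.3 − 45.3 = 2
x=23: ŷ = -2.3 + 2.8·23 = 62.1; e = 61.1 − 62.1 = -1
x=25: ŷ = -2.3 + 2.8·25 = 67.7; e = 67.7 − 67.7 = 0
SSE = 1 + 0 + 4 + 1 + 0 = 6

SSE = 6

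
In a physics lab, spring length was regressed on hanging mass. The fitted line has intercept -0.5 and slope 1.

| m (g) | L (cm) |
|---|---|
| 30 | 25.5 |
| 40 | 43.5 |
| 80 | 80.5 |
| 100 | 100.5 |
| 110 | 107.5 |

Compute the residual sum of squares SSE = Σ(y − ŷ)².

m=30: L̂ = -0.5 + 30 = 29.5; e = 25.5 − 29.5 = -4
m=40: L̂ = -0.5 + 40 = 39.5; e = 43.5 − 39.5 = 4
m=80: L̂ = -0.5 + 80 = 79.5; e = 80.5 − 79.5 = 1
m=100: L̂ = -0.5 + 100 = 99.5; e = 100.5 − 99.5 = 1
m=110: L̂ = -0.5 + 110 = 109.5; e = 107.5 − 109.5 = -2
SSE = 16 + 16 + 1 + 1 + 4 = 38

SSE = 38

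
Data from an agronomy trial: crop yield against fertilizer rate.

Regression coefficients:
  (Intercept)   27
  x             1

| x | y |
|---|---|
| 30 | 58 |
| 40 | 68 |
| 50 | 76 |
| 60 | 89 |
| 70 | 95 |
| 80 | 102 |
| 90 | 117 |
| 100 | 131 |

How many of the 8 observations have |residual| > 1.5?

x=30: ŷ = 27 + 30 = 57; r = 58 − 57 = 1
x=40: ŷ = 27 + 40 = 67; r = 68 − 67 = 1
x=50: ŷ = 27 + 50 = 77; r = 76 − 77 = -1
x=60: ŷ = 27 + 60 = 87; r = 89 − 87 = 2
x=70: ŷ = 27 + 70 = 97; r = 95 − 97 = -2
x=80: ŷ = 27 + 80 = 107; r = 102 − 107 = -5
x=90: ŷ = 27 + 90 = 117; r = 117 − 117 = 0
x=100: ŷ = 27 + 100 = 127; r = 131 − 127 = 4
|r| > 1.5: x=60 (|r|=2), x=70 (|r|=2), x=80 (|r|=5), x=100 (|r|=4) → 4

4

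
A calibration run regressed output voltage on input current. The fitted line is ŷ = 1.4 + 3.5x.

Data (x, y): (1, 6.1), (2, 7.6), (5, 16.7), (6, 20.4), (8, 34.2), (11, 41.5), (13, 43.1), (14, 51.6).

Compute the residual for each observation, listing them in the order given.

x=1: ŷ = 1.4 + 3.5·1 = 4.9; e = 6.1 − 4.9 = 1.2
x=2: ŷ = 1.4 + 3.5·2 = 8.4; e = 7.6 − 8.4 = -0.8
x=5: ŷ = 1.4 + 3.5·5 = 18.9; e = 16.7 − 18.9 = -2.2
x=6: ŷ = 1.4 + 3.5·6 = 22.4; e = 20.4 − 22.4 = -2
x=8: ŷ = 1.4 + 3.5·8 = 29.4; e = 34.2 − 29.4 = 4.8
x=11: ŷ = 1.4 + 3.5·11 = 39.9; e = 41.5 − 39.9 = 1.6
x=13: ŷ = 1.4 + 3.5·13 = 46.9; e = 43.1 − 46.9 = -3.8
x=14: ŷ = 1.4 + 3.5·14 = 50.4; e = 51.6 − 50.4 = 1.2

1.2, -0.8, -2.2, -2, 4.8, 1.6, -3.8, 1.2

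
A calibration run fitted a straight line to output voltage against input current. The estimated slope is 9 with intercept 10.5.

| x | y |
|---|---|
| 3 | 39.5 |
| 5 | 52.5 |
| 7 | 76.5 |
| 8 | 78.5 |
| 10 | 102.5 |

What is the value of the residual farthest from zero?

x=3: ŷ = 10.5 + 9·3 = 37.5; r = 39.5 − 37.5 = 2
x=5: ŷ = 10.5 + 9·5 = 55.5; r = 52.5 − 55.5 = -3
x=7: ŷ = 10.5 + 9·7 = 73.5; r = 76.5 − 73.5 = 3
x=8: ŷ = 10.5 + 9·8 = 82.5; r = 78.5 − 82.5 = -4
x=10: ŷ = 10.5 + 9·10 = 100.5; r = 102.5 − 100.5 = 2
Largest |r| is 4 at x = 8, residual -4.

r = -4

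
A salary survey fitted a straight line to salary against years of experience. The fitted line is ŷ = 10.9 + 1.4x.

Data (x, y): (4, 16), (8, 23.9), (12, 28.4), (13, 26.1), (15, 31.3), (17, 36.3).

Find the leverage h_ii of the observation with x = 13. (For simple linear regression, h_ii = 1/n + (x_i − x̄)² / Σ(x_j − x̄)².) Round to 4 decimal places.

x̄ = (4 + 8 + 12 + 13 + 15 + 17)/6 = 11.5
Σ(x − x̄)² = 56.25 + 12.25 + 0.25 + 2.25 + 12.25 + 30.25 = 113.5
h = 1/6 + (1.5)²/113.5 = 0.166667 + 0.0198238 = 0.1865

h = 0.1865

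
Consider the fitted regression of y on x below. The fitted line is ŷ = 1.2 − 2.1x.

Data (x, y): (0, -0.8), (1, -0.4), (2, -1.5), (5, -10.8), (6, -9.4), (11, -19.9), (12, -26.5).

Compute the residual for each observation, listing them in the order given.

x=0: ŷ = 1.2 − 2.1·0 = 1.2; r = -0.8 − 1.2 = -2
x=1: ŷ = 1.2 − 2.1·1 = -0.9; r = -0.4 − (-0.9) = 0.5
x=2: ŷ = 1.2 − 2.1·2 = -3; r = -1.5 − (-3) = 1.5
x=5: ŷ = 1.2 − 2.1·5 = -9.3; r = -10.8 − (-9.3) = -1.5
x=6: ŷ = 1.2 − 2.1·6 = -11.4; r = -9.4 − (-11.4) = 2
x=11: ŷ = 1.2 − 2.1·11 = -21.9; r = -19.9 − (-21.9) = 2
x=12: ŷ = 1.2 − 2.1·12 = -24; r = -26.5 − (-24) = -2.5

-2, 0.5, 1.5, -1.5, 2, 2, -2.5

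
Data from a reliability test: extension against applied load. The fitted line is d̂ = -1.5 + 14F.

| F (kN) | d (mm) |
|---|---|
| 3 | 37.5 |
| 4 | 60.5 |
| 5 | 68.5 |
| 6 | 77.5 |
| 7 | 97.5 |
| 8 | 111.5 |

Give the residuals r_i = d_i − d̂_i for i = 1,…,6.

-3, 6, 0, -5, 1, 1

F=3: d̂ = -1.5 + 14·3 = 40.5; r = 37.5 − 40.5 = -3
F=4: d̂ = -1.5 + 14·4 = 54.5; r = 60.5 − 54.5 = 6
F=5: d̂ = -1.5 + 14·5 = 68.5; r = 68.5 − 68.5 = 0
F=6: d̂ = -1.5 + 14·6 = 82.5; r = 77.5 − 82.5 = -5
F=7: d̂ = -1.5 + 14·7 = 96.5; r = 97.5 − 96.5 = 1
F=8: d̂ = -1.5 + 14·8 = 110.5; r = 111.5 − 110.5 = 1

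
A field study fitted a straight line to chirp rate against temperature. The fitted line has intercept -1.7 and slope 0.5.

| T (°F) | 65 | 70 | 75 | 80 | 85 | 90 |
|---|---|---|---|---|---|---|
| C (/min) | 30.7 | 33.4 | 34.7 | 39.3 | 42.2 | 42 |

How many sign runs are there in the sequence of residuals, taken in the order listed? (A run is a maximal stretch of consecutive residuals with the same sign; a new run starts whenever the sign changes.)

T=65: ŷ = -1.7 + 0.5·65 = 30.8; e = 30.7 − 30.8 = -0.1
T=70: ŷ = -1.7 + 0.5·70 = 33.3; e = 33.4 − 33.3 = 0.1
T=75: ŷ = -1.7 + 0.5·75 = 35.8; e = 34.7 − 35.8 = -1.1
T=80: ŷ = -1.7 + 0.5·80 = 38.3; e = 39.3 − 38.3 = 1
T=85: ŷ = -1.7 + 0.5·85 = 40.8; e = 42.2 − 40.8 = 1.4
T=90: ŷ = -1.7 + 0.5·90 = 43.3; e = 42 − 43.3 = -1.3
Signs: − + − + + −
Runs: −×1, +×1, −×1, +×2, −×1 → 5

5 runs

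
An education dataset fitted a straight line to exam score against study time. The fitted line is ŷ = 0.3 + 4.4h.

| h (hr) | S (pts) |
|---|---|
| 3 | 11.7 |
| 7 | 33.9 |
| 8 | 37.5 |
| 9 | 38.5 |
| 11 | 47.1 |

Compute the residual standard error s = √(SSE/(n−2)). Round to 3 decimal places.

h=3: ŷ = 0.3 + 4.4·3 = 13.5; r = 11.7 − 13.5 = -1.8
h=7: ŷ = 0.3 + 4.4·7 = 31.1; r = 33.9 − 31.1 = 2.8
h=8: ŷ = 0.3 + 4.4·8 = 35.5; r = 37.5 − 35.5 = 2
h=9: ŷ = 0.3 + 4.4·9 = 39.9; r = 38.5 − 39.9 = -1.4
h=11: ŷ = 0.3 + 4.4·11 = 48.7; r = 47.1 − 48.7 = -1.6
SSE = 3.24 + 7.84 + 4 + 1.96 + 2.56 = 19.6
s = √(19.6/3) = √6.53333 ≈ 2.556

s = 2.556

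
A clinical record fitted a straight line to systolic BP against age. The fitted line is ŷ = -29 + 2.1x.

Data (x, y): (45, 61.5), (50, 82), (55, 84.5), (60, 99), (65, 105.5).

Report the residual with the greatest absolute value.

e = 6

x=45: ŷ = -29 + 2.1·45 = 65.5; e = 61.5 − 65.5 = -4
x=50: ŷ = -29 + 2.1·50 = 76; e = 82 − 76 = 6
x=55: ŷ = -29 + 2.1·55 = 86.5; e = 84.5 − 86.5 = -2
x=60: ŷ = -29 + 2.1·60 = 97; e = 99 − 97 = 2
x=65: ŷ = -29 + 2.1·65 = 107.5; e = 105.5 − 107.5 = -2
Largest |e| is 6 at x = 50, residual 6.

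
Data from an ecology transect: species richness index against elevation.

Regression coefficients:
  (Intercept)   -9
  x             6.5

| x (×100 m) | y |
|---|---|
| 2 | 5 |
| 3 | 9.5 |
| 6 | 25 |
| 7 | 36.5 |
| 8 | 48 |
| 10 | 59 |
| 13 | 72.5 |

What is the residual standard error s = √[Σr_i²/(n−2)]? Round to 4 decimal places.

x=2: ŷ = -9 + 6.5·2 = 4; r = 5 − 4 = 1
x=3: ŷ = -9 + 6.5·3 = 10.5; r = 9.5 − 10.5 = -1
x=6: ŷ = -9 + 6.5·6 = 30; r = 25 − 30 = -5
x=7: ŷ = -9 + 6.5·7 = 36.5; r = 36.5 − 36.5 = 0
x=8: ŷ = -9 + 6.5·8 = 43; r = 48 − 43 = 5
x=10: ŷ = -9 + 6.5·10 = 56; r = 59 − 56 = 3
x=13: ŷ = -9 + 6.5·13 = 75.5; r = 72.5 − 75.5 = -3
SSE = 1 + 1 + 25 + 0 + 25 + 9 + 9 = 70
s = √(70/5) = √14 ≈ 3.7417

s = 3.7417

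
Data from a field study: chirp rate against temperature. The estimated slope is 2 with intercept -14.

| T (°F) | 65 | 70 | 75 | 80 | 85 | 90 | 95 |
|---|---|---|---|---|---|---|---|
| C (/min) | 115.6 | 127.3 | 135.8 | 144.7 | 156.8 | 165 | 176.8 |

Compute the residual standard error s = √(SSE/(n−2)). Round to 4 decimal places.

s = 1.0826

T=65: Ĉ = -14 + 2·65 = 116; r = 115.6 − 116 = -0.4
T=70: Ĉ = -14 + 2·70 = 126; r = 127.3 − 126 = 1.3
T=75: Ĉ = -14 + 2·75 = 136; r = 135.8 − 136 = -0.2
T=80: Ĉ = -14 + 2·80 = 146; r = 144.7 − 146 = -1.3
T=85: Ĉ = -14 + 2·85 = 156; r = 156.8 − 156 = 0.8
T=90: Ĉ = -14 + 2·90 = 166; r = 165 − 166 = -1
T=95: Ĉ = -14 + 2·95 = 176; r = 176.8 − 176 = 0.8
SSE = 0.16 + 1.69 + 0.04 + 1.69 + 0.64 + 1 + 0.64 = 5.86
s = √(5.86/5) = √1.172 ≈ 1.0826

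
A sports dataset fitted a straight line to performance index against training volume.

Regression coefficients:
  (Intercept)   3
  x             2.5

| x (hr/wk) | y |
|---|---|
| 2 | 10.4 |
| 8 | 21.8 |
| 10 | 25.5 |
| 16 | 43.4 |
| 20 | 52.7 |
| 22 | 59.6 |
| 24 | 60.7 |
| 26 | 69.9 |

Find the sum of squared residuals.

SSE = 25.16

x=2: ŷ = 3 + 2.5·2 = 8; r = 10.4 − 8 = 2.4
x=8: ŷ = 3 + 2.5·8 = 23; r = 21.8 − 23 = -1.2
x=10: ŷ = 3 + 2.5·10 = 28; r = 25.5 − 28 = -2.5
x=16: ŷ = 3 + 2.5·16 = 43; r = 43.4 − 43 = 0.4
x=20: ŷ = 3 + 2.5·20 = 53; r = 52.7 − 53 = -0.3
x=22: ŷ = 3 + 2.5·22 = 58; r = 59.6 − 58 = 1.6
x=24: ŷ = 3 + 2.5·24 = 63; r = 60.7 − 63 = -2.3
x=26: ŷ = 3 + 2.5·26 = 68; r = 69.9 − 68 = 1.9
SSE = 5.76 + 1.44 + 6.25 + 0.16 + 0.09 + 2.56 + 5.29 + 3.61 = 25.16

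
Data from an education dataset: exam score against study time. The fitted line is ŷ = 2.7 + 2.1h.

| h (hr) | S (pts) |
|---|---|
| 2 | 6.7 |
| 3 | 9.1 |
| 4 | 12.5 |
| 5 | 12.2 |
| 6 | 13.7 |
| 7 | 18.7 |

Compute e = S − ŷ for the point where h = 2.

e = -0.2

ŷ = 2.7 + 2.1·2 = 6.9
e = 6.7 − 6.9 = -0.2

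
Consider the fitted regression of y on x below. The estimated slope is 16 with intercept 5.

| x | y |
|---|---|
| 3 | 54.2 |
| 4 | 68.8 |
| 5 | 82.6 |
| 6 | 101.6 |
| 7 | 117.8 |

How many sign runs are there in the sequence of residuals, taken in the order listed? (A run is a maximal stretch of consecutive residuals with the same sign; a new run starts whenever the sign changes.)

x=3: ŷ = 5 + 16·3 = 53; r = 54.2 − 53 = 1.2
x=4: ŷ = 5 + 16·4 = 69; r = 68.8 − 69 = -0.2
x=5: ŷ = 5 + 16·5 = 85; r = 82.6 − 85 = -2.4
x=6: ŷ = 5 + 16·6 = 101; r = 101.6 − 101 = 0.6
x=7: ŷ = 5 + 16·7 = 117; r = 117.8 − 117 = 0.8
Signs: + − − + +
Runs: +×1, −×2, +×2 → 3

3 runs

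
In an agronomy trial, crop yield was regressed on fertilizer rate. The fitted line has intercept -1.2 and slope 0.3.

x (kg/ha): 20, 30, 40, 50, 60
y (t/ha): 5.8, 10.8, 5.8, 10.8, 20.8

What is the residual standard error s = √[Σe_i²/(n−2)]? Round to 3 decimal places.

x=20: ŷ = -1.2 + 0.3·20 = 4.8; e = 5.8 − 4.8 = 1
x=30: ŷ = -1.2 + 0.3·30 = 7.8; e = 10.8 − 7.8 = 3
x=40: ŷ = -1.2 + 0.3·40 = 10.8; e = 5.8 − 10.8 = -5
x=50: ŷ = -1.2 + 0.3·50 = 13.8; e = 10.8 − 13.8 = -3
x=60: ŷ = -1.2 + 0.3·60 = 16.8; e = 20.8 − 16.8 = 4
SSE = 1 + 9 + 25 + 9 + 16 = 60
s = √(60/3) = √20 ≈ 4.472

s = 4.472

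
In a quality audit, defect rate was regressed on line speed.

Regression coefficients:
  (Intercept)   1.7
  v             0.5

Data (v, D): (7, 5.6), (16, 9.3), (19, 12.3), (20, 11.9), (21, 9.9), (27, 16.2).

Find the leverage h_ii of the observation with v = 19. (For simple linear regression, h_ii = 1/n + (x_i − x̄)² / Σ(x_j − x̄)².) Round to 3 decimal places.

v̄ = (7 + 16 + 19 + 20 + 21 + 27)/6 = 18.3333
Σ(v − v̄)² = 128.444 + 5.44444 + 0.444444 + 2.77778 + 7.11111 + 75.1111 = 219.333
h = 1/6 + (0.666667)²/219.333 = 0.166667 + 0.00202634 = 0.169

h = 0.169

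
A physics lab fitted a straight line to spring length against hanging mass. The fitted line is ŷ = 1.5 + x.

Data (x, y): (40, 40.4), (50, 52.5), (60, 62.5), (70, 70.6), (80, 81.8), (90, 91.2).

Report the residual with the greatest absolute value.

x=40: ŷ = 1.5 + 40 = 41.5; e = 40.4 − 41.5 = -1.1
x=50: ŷ = 1.5 + 50 = 51.5; e = 52.5 − 51.5 = 1
x=60: ŷ = 1.5 + 60 = 61.5; e = 62.5 − 61.5 = 1
x=70: ŷ = 1.5 + 70 = 71.5; e = 70.6 − 71.5 = -0.9
x=80: ŷ = 1.5 + 80 = 81.5; e = 81.8 − 81.5 = 0.3
x=90: ŷ = 1.5 + 90 = 91.5; e = 91.2 − 91.5 = -0.3
Largest |e| is 1.1 at x = 40, residual -1.1.

e = -1.1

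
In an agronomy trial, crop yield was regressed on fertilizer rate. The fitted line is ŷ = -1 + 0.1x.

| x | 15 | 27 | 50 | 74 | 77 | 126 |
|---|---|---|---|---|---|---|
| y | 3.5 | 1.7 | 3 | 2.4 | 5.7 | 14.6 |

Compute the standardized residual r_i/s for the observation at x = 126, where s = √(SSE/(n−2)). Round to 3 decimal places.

1.000

x=15: ŷ = -1 + 0.1·15 = 0.5; r = 3.5 − 0.5 = 3
x=27: ŷ = -1 + 0.1·27 = 1.7; r = 1.7 − 1.7 = 0
x=50: ŷ = -1 + 0.1·50 = 4; r = 3 − 4 = -1
x=74: ŷ = -1 + 0.1·74 = 6.4; r = 2.4 − 6.4 = -4
x=77: ŷ = -1 + 0.1·77 = 6.7; r = 5.7 − 6.7 = -1
x=126: ŷ = -1 + 0.1·126 = 11.6; r = 14.6 − 11.6 = 3
SSE = 9 + 0 + 1 + 16 + 1 + 9 = 36
s = √(36/4) = 3
r/s = 3 / 3 = 1.000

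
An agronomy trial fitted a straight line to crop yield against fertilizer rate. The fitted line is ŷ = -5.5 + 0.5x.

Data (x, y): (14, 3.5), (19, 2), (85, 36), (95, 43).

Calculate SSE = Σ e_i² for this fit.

x=14: ŷ = -5.5 + 0.5·14 = 1.5; e = 3.5 − 1.5 = 2
x=19: ŷ = -5.5 + 0.5·19 = 4; e = 2 − 4 = -2
x=85: ŷ = -5.5 + 0.5·85 = 37; e = 36 − 37 = -1
x=95: ŷ = -5.5 + 0.5·95 = 42; e = 43 − 42 = 1
SSE = 4 + 4 + 1 + 1 = 10

SSE = 10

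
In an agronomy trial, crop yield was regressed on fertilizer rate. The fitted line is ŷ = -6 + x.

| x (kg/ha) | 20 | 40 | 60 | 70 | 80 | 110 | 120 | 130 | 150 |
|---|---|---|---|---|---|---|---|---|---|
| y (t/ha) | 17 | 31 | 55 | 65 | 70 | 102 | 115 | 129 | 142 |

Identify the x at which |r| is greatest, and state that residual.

x=20: ŷ = -6 + 20 = 14; r = 17 − 14 = 3
x=40: ŷ = -6 + 40 = 34; r = 31 − 34 = -3
x=60: ŷ = -6 + 60 = 54; r = 55 − 54 = 1
x=70: ŷ = -6 + 70 = 64; r = 65 − 64 = 1
x=80: ŷ = -6 + 80 = 74; r = 70 − 74 = -4
x=110: ŷ = -6 + 110 = 104; r = 102 − 104 = -2
x=120: ŷ = -6 + 120 = 114; r = 115 − 114 = 1
x=130: ŷ = -6 + 130 = 124; r = 129 − 124 = 5
x=150: ŷ = -6 + 150 = 144; r = 142 − 144 = -2
Largest |r| is 5 at x = 130, residual 5.

x = 130, r = 5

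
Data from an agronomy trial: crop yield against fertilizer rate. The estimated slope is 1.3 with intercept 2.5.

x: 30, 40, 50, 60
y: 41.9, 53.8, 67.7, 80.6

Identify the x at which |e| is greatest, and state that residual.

x=30: ŷ = 2.5 + 1.3·30 = 41.5; e = 41.9 − 41.5 = 0.4
x=40: ŷ = 2.5 + 1.3·40 = 54.5; e = 53.8 − 54.5 = -0.7
x=50: ŷ = 2.5 + 1.3·50 = 67.5; e = 67.7 − 67.5 = 0.2
x=60: ŷ = 2.5 + 1.3·60 = 80.5; e = 80.6 − 80.5 = 0.1
Largest |e| is 0.7 at x = 40, residual -0.7.

x = 40, e = -0.7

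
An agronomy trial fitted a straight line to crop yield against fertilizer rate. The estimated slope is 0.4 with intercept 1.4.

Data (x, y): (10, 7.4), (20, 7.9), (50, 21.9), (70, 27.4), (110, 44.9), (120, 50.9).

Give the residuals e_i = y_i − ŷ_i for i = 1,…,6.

2, -1.5, 0.5, -2, -0.5, 1.5

x=10: ŷ = 1.4 + 0.4·10 = 5.4; e = 7.4 − 5.4 = 2
x=20: ŷ = 1.4 + 0.4·20 = 9.4; e = 7.9 − 9.4 = -1.5
x=50: ŷ = 1.4 + 0.4·50 = 21.4; e = 21.9 − 21.4 = 0.5
x=70: ŷ = 1.4 + 0.4·70 = 29.4; e = 27.4 − 29.4 = -2
x=110: ŷ = 1.4 + 0.4·110 = 45.4; e = 44.9 − 45.4 = -0.5
x=120: ŷ = 1.4 + 0.4·120 = 49.4; e = 50.9 − 49.4 = 1.5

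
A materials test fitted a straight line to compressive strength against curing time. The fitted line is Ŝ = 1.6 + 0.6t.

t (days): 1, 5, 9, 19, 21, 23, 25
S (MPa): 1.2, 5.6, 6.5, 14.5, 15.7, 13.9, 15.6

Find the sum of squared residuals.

t=1: Ŝ = 1.6 + 0.6·1 = 2.2; r = 1.2 − 2.2 = -1
t=5: Ŝ = 1.6 + 0.6·5 = 4.6; r = 5.6 − 4.6 = 1
t=9: Ŝ = 1.6 + 0.6·9 = 7; r = 6.5 − 7 = -0.5
t=19: Ŝ = 1.6 + 0.6·19 = 13; r = 14.5 − 13 = 1.5
t=21: Ŝ = 1.6 + 0.6·21 = 14.2; r = 15.7 − 14.2 = 1.5
t=23: Ŝ = 1.6 + 0.6·23 = 15.4; r = 13.9 − 15.4 = -1.5
t=25: Ŝ = 1.6 + 0.6·25 = 16.6; r = 15.6 − 16.6 = -1
SSE = 1 + 1 + 0.25 + 2.25 + 2.25 + 2.25 + 1 = 10

SSE = 10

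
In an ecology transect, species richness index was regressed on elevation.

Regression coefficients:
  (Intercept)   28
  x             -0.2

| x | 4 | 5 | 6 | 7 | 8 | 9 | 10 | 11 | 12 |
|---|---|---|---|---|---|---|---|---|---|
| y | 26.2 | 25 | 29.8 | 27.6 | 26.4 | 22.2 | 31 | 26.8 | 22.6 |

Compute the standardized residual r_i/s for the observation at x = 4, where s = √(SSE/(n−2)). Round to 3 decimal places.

x=4: ŷ = 28 − 0.2·4 = 27.2; r = 26.2 − 27.2 = -1
x=5: ŷ = 28 − 0.2·5 = 27; r = 25 − 27 = -2
x=6: ŷ = 28 − 0.2·6 = 26.8; r = 29.8 − 26.8 = 3
x=7: ŷ = 28 − 0.2·7 = 26.6; r = 27.6 − 26.6 = 1
x=8: ŷ = 28 − 0.2·8 = 26.4; r = 26.4 − 26.4 = 0
x=9: ŷ = 28 − 0.2·9 = 26.2; r = 22.2 − 26.2 = -4
x=10: ŷ = 28 − 0.2·10 = 26; r = 31 − 26 = 5
x=11: ŷ = 28 − 0.2·11 = 25.8; r = 26.8 − 25.8 = 1
x=12: ŷ = 28 − 0.2·12 = 25.6; r = 22.6 − 25.6 = -3
SSE = 1 + 4 + 9 + 1 + 0 + 16 + 25 + 1 + 9 = 66
s = √(66/7) = 3.0706
r/s = -1 / 3.0706 = -0.326

-0.326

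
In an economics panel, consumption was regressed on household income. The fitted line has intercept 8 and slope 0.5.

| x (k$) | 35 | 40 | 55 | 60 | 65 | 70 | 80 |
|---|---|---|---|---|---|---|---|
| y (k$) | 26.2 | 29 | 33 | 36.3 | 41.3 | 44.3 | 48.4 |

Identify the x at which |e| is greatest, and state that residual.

x=35: ŷ = 8 + 0.5·35 = 25.5; e = 26.2 − 25.5 = 0.7
x=40: ŷ = 8 + 0.5·40 = 28; e = 29 − 28 = 1
x=55: ŷ = 8 + 0.5·55 = 35.5; e = 33 − 35.5 = -2.5
x=60: ŷ = 8 + 0.5·60 = 38; e = 36.3 − 38 = -1.7
x=65: ŷ = 8 + 0.5·65 = 40.5; e = 41.3 − 40.5 = 0.8
x=70: ŷ = 8 + 0.5·70 = 43; e = 44.3 − 43 = 1.3
x=80: ŷ = 8 + 0.5·80 = 48; e = 48.4 − 48 = 0.4
Largest |e| is 2.5 at x = 55, residual -2.5.

x = 55, e = -2.5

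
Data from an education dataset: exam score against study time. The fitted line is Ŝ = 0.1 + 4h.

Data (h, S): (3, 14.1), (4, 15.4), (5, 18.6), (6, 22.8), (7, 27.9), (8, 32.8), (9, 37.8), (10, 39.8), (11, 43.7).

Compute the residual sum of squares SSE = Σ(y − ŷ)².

SSE = 12.1

h=3: Ŝ = 0.1 + 4·3 = 12.1; r = 14.1 − 12.1 = 2
h=4: Ŝ = 0.1 + 4·4 = 16.1; r = 15.4 − 16.1 = -0.7
h=5: Ŝ = 0.1 + 4·5 = 20.1; r = 18.6 − 20.1 = -1.5
h=6: Ŝ = 0.1 + 4·6 = 24.1; r = 22.8 − 24.1 = -1.3
h=7: Ŝ = 0.1 + 4·7 = 28.1; r = 27.9 − 28.1 = -0.2
h=8: Ŝ = 0.1 + 4·8 = 32.1; r = 32.8 − 32.1 = 0.7
h=9: Ŝ = 0.1 + 4·9 = 36.1; r = 37.8 − 36.1 = 1.7
h=10: Ŝ = 0.1 + 4·10 = 40.1; r = 39.8 − 40.1 = -0.3
h=11: Ŝ = 0.1 + 4·11 = 44.1; r = 43.7 − 44.1 = -0.4
SSE = 4 + 0.49 + 2.25 + 1.69 + 0.04 + 0.49 + 2.89 + 0.09 + 0.16 = 12.1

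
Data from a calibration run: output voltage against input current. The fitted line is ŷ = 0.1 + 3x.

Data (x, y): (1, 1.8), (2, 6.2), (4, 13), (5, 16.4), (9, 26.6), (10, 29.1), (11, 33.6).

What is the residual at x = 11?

r = 0.5

ŷ = 0.1 + 3·11 = 33.1
r = 33.6 − 33.1 = 0.5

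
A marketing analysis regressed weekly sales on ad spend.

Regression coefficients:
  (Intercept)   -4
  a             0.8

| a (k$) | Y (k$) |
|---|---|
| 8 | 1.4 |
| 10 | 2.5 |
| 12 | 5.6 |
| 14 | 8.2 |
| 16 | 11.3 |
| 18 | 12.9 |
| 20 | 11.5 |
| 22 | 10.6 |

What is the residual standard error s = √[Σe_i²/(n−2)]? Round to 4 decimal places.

a=8: ŷ = -4 + 0.8·8 = 2.4; e = 1.4 − 2.4 = -1
a=10: ŷ = -4 + 0.8·10 = 4; e = 2.5 − 4 = -1.5
a=12: ŷ = -4 + 0.8·12 = 5.6; e = 5.6 − 5.6 = 0
a=14: ŷ = -4 + 0.8·14 = 7.2; e = 8.2 − 7.2 = 1
a=16: ŷ = -4 + 0.8·16 = 8.8; e = 11.3 − 8.8 = 2.5
a=18: ŷ = -4 + 0.8·18 = 10.4; e = 12.9 − 10.4 = 2.5
a=20: ŷ = -4 + 0.8·20 = 12; e = 11.5 − 12 = -0.5
a=22: ŷ = -4 + 0.8·22 = 13.6; e = 10.6 − 13.6 = -3
SSE = 1 + 2.25 + 0 + 1 + 6.25 + 6.25 + 0.25 + 9 = 26
s = √(26/6) = √4.33333 ≈ 2.0817

s = 2.0817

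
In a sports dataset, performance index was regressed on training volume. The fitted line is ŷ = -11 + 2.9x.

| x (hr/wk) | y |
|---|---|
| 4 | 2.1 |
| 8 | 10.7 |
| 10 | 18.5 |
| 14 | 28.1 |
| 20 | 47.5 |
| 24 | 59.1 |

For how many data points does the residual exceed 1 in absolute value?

3

x=4: ŷ = -11 + 2.9·4 = 0.6; r = 2.1 − 0.6 = 1.5
x=8: ŷ = -11 + 2.9·8 = 12.2; r = 10.7 − 12.2 = -1.5
x=10: ŷ = -11 + 2.9·10 = 18; r = 18.5 − 18 = 0.5
x=14: ŷ = -11 + 2.9·14 = 29.6; r = 28.1 − 29.6 = -1.5
x=20: ŷ = -11 + 2.9·20 = 47; r = 47.5 − 47 = 0.5
x=24: ŷ = -11 + 2.9·24 = 58.6; r = 59.1 − 58.6 = 0.5
|r| > 1: x=4 (|r|=1.5), x=8 (|r|=1.5), x=14 (|r|=1.5) → 3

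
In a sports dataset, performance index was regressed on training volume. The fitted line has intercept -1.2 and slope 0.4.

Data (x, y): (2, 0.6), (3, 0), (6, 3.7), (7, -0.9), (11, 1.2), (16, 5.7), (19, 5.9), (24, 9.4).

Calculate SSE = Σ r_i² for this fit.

x=2: ŷ = -1.2 + 0.4·2 = -0.4; r = 0.6 − (-0.4) = 1
x=3: ŷ = -1.2 + 0.4·3 = 0; r = 0 − 0 = 0
x=6: ŷ = -1.2 + 0.4·6 = 1.2; r = 3.7 − 1.2 = 2.5
x=7: ŷ = -1.2 + 0.4·7 = 1.6; r = -0.9 − 1.6 = -2.5
x=11: ŷ = -1.2 + 0.4·11 = 3.2; r = 1.2 − 3.2 = -2
x=16: ŷ = -1.2 + 0.4·16 = 5.2; r = 5.7 − 5.2 = 0.5
x=19: ŷ = -1.2 + 0.4·19 = 6.4; r = 5.9 − 6.4 = -0.5
x=24: ŷ = -1.2 + 0.4·24 = 8.4; r = 9.4 − 8.4 = 1
SSE = 1 + 0 + 6.25 + 6.25 + 4 + 0.25 + 0.25 + 1 = 19

SSE = 19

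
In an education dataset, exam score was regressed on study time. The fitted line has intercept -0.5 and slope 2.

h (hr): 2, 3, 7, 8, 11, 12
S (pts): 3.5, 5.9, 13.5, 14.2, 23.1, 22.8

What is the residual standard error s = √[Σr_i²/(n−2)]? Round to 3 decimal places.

s = 1.107

h=2: ŷ = -0.5 + 2·2 = 3.5; r = 3.5 − 3.5 = 0
h=3: ŷ = -0.5 + 2·3 = 5.5; r = 5.9 − 5.5 = 0.4
h=7: ŷ = -0.5 + 2·7 = 13.5; r = 13.5 − 13.5 = 0
h=8: ŷ = -0.5 + 2·8 = 15.5; r = 14.2 − 15.5 = -1.3
h=11: ŷ = -0.5 + 2·11 = 21.5; r = 23.1 − 21.5 = 1.6
h=12: ŷ = -0.5 + 2·12 = 23.5; r = 22.8 − 23.5 = -0.7
SSE = 0 + 0.16 + 0 + 1.69 + 2.56 + 0.49 = 4.9
s = √(4.9/4) = √1.225 ≈ 1.107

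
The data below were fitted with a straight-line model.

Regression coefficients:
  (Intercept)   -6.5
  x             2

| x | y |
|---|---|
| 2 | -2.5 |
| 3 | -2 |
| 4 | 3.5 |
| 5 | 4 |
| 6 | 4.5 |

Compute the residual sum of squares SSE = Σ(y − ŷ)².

SSE = 7.5

x=2: ŷ = -6.5 + 2·2 = -2.5; r = -2.5 − (-2.5) = 0
x=3: ŷ = -6.5 + 2·3 = -0.5; r = -2 − (-0.5) = -1.5
x=4: ŷ = -6.5 + 2·4 = 1.5; r = 3.5 − 1.5 = 2
x=5: ŷ = -6.5 + 2·5 = 3.5; r = 4 − 3.5 = 0.5
x=6: ŷ = -6.5 + 2·6 = 5.5; r = 4.5 − 5.5 = -1
SSE = 0 + 2.25 + 4 + 0.25 + 1 = 7.5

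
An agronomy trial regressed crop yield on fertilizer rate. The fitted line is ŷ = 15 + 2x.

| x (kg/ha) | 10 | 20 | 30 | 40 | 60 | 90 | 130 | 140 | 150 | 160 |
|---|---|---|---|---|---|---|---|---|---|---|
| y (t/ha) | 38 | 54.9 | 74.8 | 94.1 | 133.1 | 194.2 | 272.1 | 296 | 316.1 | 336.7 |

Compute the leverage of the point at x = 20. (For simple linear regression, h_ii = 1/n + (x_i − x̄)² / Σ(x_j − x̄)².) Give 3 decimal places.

x̄ = (10 + 20 + 30 + 40 + 60 + 90 + 130 + 140 + 150 + 160)/10 = 83
Σ(x − x̄)² = 5329 + 3969 + 2809 + 1849 + 529 + 49 + 2209 + 3249 + 4489 + 5929 = 30410
h = 1/10 + (-63)²/30410 = 0.1 + 0.130516 = 0.231

h = 0.231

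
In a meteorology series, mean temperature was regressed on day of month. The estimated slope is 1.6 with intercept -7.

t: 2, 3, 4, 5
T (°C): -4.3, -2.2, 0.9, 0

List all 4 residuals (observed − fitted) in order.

t=2: ŷ = -7 + 1.6·2 = -3.8; r = -4.3 − (-3.8) = -0.5
t=3: ŷ = -7 + 1.6·3 = -2.2; r = -2.2 − (-2.2) = 0
t=4: ŷ = -7 + 1.6·4 = -0.6; r = 0.9 − (-0.6) = 1.5
t=5: ŷ = -7 + 1.6·5 = 1; r = 0 − 1 = -1

-0.5, 0, 1.5, -1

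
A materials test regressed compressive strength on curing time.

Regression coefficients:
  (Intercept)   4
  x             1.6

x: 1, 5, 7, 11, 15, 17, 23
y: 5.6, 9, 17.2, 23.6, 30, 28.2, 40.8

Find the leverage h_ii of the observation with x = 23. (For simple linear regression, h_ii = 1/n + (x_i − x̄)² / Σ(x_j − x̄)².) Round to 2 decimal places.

x̄ = (1 + 5 + 7 + 11 + 15 + 17 + 23)/7 = 11.2857
Σ(x − x̄)² = 105.796 + 39.5102 + 18.3673 + 0.0816327 + 13.7959 + 32.6531 + 137.224 = 347.429
h = 1/7 + (11.7143)²/347.429 = 0.142857 + 0.394972 = 0.54

h = 0.54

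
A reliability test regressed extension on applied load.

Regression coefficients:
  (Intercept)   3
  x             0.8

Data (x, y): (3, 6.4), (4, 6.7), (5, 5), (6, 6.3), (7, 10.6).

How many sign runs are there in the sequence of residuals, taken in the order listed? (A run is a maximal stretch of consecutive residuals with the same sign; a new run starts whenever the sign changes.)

3 runs

x=3: ŷ = 3 + 0.8·3 = 5.4; r = 6.4 − 5.4 = 1
x=4: ŷ = 3 + 0.8·4 = 6.2; r = 6.7 − 6.2 = 0.5
x=5: ŷ = 3 + 0.8·5 = 7; r = 5 − 7 = -2
x=6: ŷ = 3 + 0.8·6 = 7.8; r = 6.3 − 7.8 = -1.5
x=7: ŷ = 3 + 0.8·7 = 8.6; r = 10.6 − 8.6 = 2
Signs: + + − − +
Runs: +×2, −×2, +×1 → 3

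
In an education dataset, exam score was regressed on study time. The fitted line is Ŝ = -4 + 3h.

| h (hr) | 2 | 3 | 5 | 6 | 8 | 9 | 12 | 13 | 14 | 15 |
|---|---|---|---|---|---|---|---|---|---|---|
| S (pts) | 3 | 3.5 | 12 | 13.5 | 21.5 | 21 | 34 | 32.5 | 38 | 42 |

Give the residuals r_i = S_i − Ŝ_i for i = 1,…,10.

1, -1.5, 1, -0.5, 1.5, -2, 2, -2.5, 0, 1

h=2: Ŝ = -4 + 3·2 = 2; r = 3 − 2 = 1
h=3: Ŝ = -4 + 3·3 = 5; r = 3.5 − 5 = -1.5
h=5: Ŝ = -4 + 3·5 = 11; r = 12 − 11 = 1
h=6: Ŝ = -4 + 3·6 = 14; r = 13.5 − 14 = -0.5
h=8: Ŝ = -4 + 3·8 = 20; r = 21.5 − 20 = 1.5
h=9: Ŝ = -4 + 3·9 = 23; r = 21 − 23 = -2
h=12: Ŝ = -4 + 3·12 = 32; r = 34 − 32 = 2
h=13: Ŝ = -4 + 3·13 = 35; r = 32.5 − 35 = -2.5
h=14: Ŝ = -4 + 3·14 = 38; r = 38 − 38 = 0
h=15: Ŝ = -4 + 3·15 = 41; r = 42 − 41 = 1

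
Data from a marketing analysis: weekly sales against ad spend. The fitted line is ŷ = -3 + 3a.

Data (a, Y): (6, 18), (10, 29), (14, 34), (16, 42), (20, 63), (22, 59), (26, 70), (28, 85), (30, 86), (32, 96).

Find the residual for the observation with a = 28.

r = 4

ŷ = -3 + 3·28 = 81
r = 85 − 81 = 4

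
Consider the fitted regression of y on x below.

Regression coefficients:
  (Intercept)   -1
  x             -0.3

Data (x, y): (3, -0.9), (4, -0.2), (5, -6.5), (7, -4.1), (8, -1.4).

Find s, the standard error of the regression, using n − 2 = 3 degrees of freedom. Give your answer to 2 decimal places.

x=3: ŷ = -1 − 0.3·3 = -1.9; r = -0.9 − (-1.9) = 1
x=4: ŷ = -1 − 0.3·4 = -2.2; r = -0.2 − (-2.2) = 2
x=5: ŷ = -1 − 0.3·5 = -2.5; r = -6.5 − (-2.5) = -4
x=7: ŷ = -1 − 0.3·7 = -3.1; r = -4.1 − (-3.1) = -1
x=8: ŷ = -1 − 0.3·8 = -3.4; r = -1.4 − (-3.4) = 2
SSE = 1 + 4 + 16 + 1 + 4 = 26
s = √(26/3) = √8.66667 ≈ 2.94

s = 2.94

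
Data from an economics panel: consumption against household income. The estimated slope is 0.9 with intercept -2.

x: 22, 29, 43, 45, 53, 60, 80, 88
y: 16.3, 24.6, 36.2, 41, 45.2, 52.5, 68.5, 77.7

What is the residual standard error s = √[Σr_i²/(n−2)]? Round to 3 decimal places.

s = 1.414

x=22: ŷ = -2 + 0.9·22 = 17.8; r = 16.3 − 17.8 = -1.5
x=29: ŷ = -2 + 0.9·29 = 24.1; r = 24.6 − 24.1 = 0.5
x=43: ŷ = -2 + 0.9·43 = 36.7; r = 36.2 − 36.7 = -0.5
x=45: ŷ = -2 + 0.9·45 = 38.5; r = 41 − 38.5 = 2.5
x=53: ŷ = -2 + 0.9·53 = 45.7; r = 45.2 − 45.7 = -0.5
x=60: ŷ = -2 + 0.9·60 = 52; r = 52.5 − 52 = 0.5
x=80: ŷ = -2 + 0.9·80 = 70; r = 68.5 − 70 = -1.5
x=88: ŷ = -2 + 0.9·88 = 77.2; r = 77.7 − 77.2 = 0.5
SSE = 2.25 + 0.25 + 0.25 + 6.25 + 0.25 + 0.25 + 2.25 + 0.25 = 12
s = √(12/6) = √2 ≈ 1.414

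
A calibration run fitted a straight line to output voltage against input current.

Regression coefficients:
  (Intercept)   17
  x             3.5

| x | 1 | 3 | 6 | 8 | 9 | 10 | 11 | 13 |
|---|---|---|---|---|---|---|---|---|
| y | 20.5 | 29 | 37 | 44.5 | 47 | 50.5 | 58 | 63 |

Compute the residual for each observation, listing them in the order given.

x=1: ŷ = 17 + 3.5·1 = 20.5; e = 20.5 − 20.5 = 0
x=3: ŷ = 17 + 3.5·3 = 27.5; e = 29 − 27.5 = 1.5
x=6: ŷ = 17 + 3.5·6 = 38; e = 37 − 38 = -1
x=8: ŷ = 17 + 3.5·8 = 45; e = 44.5 − 45 = -0.5
x=9: ŷ = 17 + 3.5·9 = 48.5; e = 47 − 48.5 = -1.5
x=10: ŷ = 17 + 3.5·10 = 52; e = 50.5 − 52 = -1.5
x=11: ŷ = 17 + 3.5·11 = 55.5; e = 58 − 55.5 = 2.5
x=13: ŷ = 17 + 3.5·13 = 62.5; e = 63 − 62.5 = 0.5

0, 1.5, -1, -0.5, -1.5, -1.5, 2.5, 0.5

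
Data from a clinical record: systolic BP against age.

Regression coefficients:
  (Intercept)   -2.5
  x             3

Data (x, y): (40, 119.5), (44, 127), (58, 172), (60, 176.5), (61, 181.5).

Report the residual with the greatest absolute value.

e = -2.5

x=40: ŷ = -2.5 + 3·40 = 117.5; e = 119.5 − 117.5 = 2
x=44: ŷ = -2.5 + 3·44 = 129.5; e = 127 − 129.5 = -2.5
x=58: ŷ = -2.5 + 3·58 = 171.5; e = 172 − 171.5 = 0.5
x=60: ŷ = -2.5 + 3·60 = 177.5; e = 176.5 − 177.5 = -1
x=61: ŷ = -2.5 + 3·61 = 180.5; e = 181.5 − 180.5 = 1
Largest |e| is 2.5 at x = 44, residual -2.5.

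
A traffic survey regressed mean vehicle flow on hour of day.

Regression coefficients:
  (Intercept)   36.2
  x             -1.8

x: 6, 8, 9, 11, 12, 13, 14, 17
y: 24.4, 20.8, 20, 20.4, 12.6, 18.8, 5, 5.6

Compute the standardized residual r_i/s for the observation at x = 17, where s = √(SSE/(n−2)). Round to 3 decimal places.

x=6: ŷ = 36.2 − 1.8·6 = 25.4; r = 24.4 − 25.4 = -1
x=8: ŷ = 36.2 − 1.8·8 = 21.8; r = 20.8 − 21.8 = -1
x=9: ŷ = 36.2 − 1.8·9 = 20; r = 20 − 20 = 0
x=11: ŷ = 36.2 − 1.8·11 = 16.4; r = 20.4 − 16.4 = 4
x=12: ŷ = 36.2 − 1.8·12 = 14.6; r = 12.6 − 14.6 = -2
x=13: ŷ = 36.2 − 1.8·13 = 12.8; r = 18.8 − 12.8 = 6
x=14: ŷ = 36.2 − 1.8·14 = 11; r = 5 − 11 = -6
x=17: ŷ = 36.2 − 1.8·17 = 5.6; r = 5.6 − 5.6 = 0
SSE = 1 + 1 + 0 + 16 + 4 + 36 + 36 + 0 = 94
s = √(94/6) = 3.95811
r/s = 0 / 3.95811 = 0.000

0.000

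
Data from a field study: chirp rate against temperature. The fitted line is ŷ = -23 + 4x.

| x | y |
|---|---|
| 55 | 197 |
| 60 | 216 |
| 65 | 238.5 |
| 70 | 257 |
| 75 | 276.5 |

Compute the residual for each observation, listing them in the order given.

0, -1, 1.5, 0, -0.5

x=55: ŷ = -23 + 4·55 = 197; e = 197 − 197 = 0
x=60: ŷ = -23 + 4·60 = 217; e = 216 − 217 = -1
x=65: ŷ = -23 + 4·65 = 237; e = 238.5 − 237 = 1.5
x=70: ŷ = -23 + 4·70 = 257; e = 257 − 257 = 0
x=75: ŷ = -23 + 4·75 = 277; e = 276.5 − 277 = -0.5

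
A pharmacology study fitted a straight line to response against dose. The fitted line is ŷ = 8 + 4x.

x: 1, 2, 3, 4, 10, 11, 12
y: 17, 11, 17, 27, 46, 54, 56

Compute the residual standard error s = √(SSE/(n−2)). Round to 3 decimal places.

x=1: ŷ = 8 + 4·1 = 12; e = 17 − 12 = 5
x=2: ŷ = 8 + 4·2 = 16; e = 11 − 16 = -5
x=3: ŷ = 8 + 4·3 = 20; e = 17 − 20 = -3
x=4: ŷ = 8 + 4·4 = 24; e = 27 − 24 = 3
x=10: ŷ = 8 + 4·10 = 48; e = 46 − 48 = -2
x=11: ŷ = 8 + 4·11 = 52; e = 54 − 52 = 2
x=12: ŷ = 8 + 4·12 = 56; e = 56 − 56 = 0
SSE = 25 + 25 + 9 + 9 + 4 + 4 + 0 = 76
s = √(76/5) = √15.2 ≈ 3.899

s = 3.899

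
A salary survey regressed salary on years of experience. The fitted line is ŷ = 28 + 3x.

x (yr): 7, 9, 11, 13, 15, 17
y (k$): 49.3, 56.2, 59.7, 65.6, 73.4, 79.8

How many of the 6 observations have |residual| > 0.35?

x=7: ŷ = 28 + 3·7 = 49; e = 49.3 − 49 = 0.3
x=9: ŷ = 28 + 3·9 = 55; e = 56.2 − 55 = 1.2
x=11: ŷ = 28 + 3·11 = 61; e = 59.7 − 61 = -1.3
x=13: ŷ = 28 + 3·13 = 67; e = 65.6 − 67 = -1.4
x=15: ŷ = 28 + 3·15 = 73; e = 73.4 − 73 = 0.4
x=17: ŷ = 28 + 3·17 = 79; e = 79.8 − 79 = 0.8
|e| > 0.35: x=9 (|e|=1.2), x=11 (|e|=1.3), x=13 (|e|=1.4), x=15 (|e|=0.4), x=17 (|e|=0.8) → 5

5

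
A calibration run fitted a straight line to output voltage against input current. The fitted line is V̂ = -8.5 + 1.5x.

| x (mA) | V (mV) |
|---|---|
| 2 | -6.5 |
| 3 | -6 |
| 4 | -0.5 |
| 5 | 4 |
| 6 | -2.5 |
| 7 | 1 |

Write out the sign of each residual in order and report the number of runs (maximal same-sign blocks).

3 runs

x=2: V̂ = -8.5 + 1.5·2 = -5.5; r = -6.5 − (-5.5) = -1
x=3: V̂ = -8.5 + 1.5·3 = -4; r = -6 − (-4) = -2
x=4: V̂ = -8.5 + 1.5·4 = -2.5; r = -0.5 − (-2.5) = 2
x=5: V̂ = -8.5 + 1.5·5 = -1; r = 4 − (-1) = 5
x=6: V̂ = -8.5 + 1.5·6 = 0.5; r = -2.5 − 0.5 = -3
x=7: V̂ = -8.5 + 1.5·7 = 2; r = 1 − 2 = -1
Signs: − − + + − −
Runs: −×2, +×2, −×2 → 3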